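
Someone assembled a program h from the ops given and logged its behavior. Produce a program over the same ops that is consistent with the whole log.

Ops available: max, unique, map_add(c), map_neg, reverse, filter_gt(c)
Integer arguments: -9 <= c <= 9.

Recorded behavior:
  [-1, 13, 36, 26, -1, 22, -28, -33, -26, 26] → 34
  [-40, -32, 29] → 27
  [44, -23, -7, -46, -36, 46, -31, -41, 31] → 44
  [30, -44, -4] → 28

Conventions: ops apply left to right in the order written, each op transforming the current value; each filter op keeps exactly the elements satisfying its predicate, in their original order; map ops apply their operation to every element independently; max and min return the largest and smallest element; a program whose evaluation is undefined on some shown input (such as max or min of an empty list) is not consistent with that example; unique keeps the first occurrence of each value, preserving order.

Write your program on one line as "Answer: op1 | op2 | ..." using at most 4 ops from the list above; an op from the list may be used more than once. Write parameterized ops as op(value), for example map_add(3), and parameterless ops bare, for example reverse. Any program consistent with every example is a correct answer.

map_add(-2) | filter_gt(8) | unique | max

Check, running the answer program on each example:
  [-1, 13, 36, 26, -1, 22, -28, -33, -26, 26] -> [-3, 11, 34, 24, -3, 20, -30, -35, -28, 24] -> [11, 34, 24, 20, 24] -> [11, 34, 24, 20] -> 34
  [-40, -32, 29] -> [-42, -34, 27] -> [27] -> [27] -> 27
  [44, -23, -7, -46, -36, 46, -31, -41, 31] -> [42, -25, -9, -48, -38, 44, -33, -43, 29] -> [42, 44, 29] -> [42, 44, 29] -> 44
  [30, -44, -4] -> [28, -46, -6] -> [28] -> [28] -> 28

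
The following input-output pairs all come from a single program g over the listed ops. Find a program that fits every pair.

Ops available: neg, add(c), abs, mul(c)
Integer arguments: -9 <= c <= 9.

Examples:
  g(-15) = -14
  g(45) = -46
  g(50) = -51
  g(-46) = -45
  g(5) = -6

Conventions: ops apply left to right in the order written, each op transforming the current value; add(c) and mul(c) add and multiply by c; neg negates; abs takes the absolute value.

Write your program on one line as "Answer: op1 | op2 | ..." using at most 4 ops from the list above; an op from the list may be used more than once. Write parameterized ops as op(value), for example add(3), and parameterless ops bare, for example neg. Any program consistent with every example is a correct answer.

add(1) | neg | abs | neg

Check, running the answer program on each example:
  -15 -> -14 -> 14 -> 14 -> -14
  45 -> 46 -> -46 -> 46 -> -46
  50 -> 51 -> -51 -> 51 -> -51
  -46 -> -45 -> 45 -> 45 -> -45
  5 -> 6 -> -6 -> 6 -> -6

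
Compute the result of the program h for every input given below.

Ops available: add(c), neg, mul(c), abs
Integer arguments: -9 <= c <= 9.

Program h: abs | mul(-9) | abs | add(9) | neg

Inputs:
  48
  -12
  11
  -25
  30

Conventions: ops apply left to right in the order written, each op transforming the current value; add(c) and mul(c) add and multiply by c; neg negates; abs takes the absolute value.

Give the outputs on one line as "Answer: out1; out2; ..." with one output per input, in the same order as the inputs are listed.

Execution, op by op:
  48 -> 48 -> -432 -> 432 -> 441 -> -441
  -12 -> 12 -> -108 -> 108 -> 117 -> -117
  11 -> 11 -> -99 -> 99 -> 108 -> -108
  -25 -> 25 -> -225 -> 225 -> 234 -> -234
  30 -> 30 -> -270 -> 270 -> 279 -> -279

-441; -117; -108; -234; -279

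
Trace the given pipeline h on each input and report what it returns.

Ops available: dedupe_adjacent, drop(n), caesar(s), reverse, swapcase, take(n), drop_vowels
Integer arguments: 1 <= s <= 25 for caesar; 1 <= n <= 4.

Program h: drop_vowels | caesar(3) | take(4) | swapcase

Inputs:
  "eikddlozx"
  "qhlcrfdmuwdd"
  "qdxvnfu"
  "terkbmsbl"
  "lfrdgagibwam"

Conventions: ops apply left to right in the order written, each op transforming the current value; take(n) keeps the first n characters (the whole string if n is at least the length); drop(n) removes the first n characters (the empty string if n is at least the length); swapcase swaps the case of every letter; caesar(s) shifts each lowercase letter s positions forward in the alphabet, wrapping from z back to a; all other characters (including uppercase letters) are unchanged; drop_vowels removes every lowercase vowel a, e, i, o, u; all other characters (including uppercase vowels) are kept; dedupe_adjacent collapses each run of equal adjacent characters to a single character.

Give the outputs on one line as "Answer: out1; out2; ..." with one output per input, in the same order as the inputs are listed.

"NGGO"; "TKOF"; "TGAY"; "WUNE"; "OIUG"

Execution, op by op:
  "eikddlozx" -> "kddlzx" -> "nggoca" -> "nggo" -> "NGGO"
  "qhlcrfdmuwdd" -> "qhlcrfdmwdd" -> "tkofuigpzgg" -> "tkof" -> "TKOF"
  "qdxvnfu" -> "qdxvnf" -> "tgayqi" -> "tgay" -> "TGAY"
  "terkbmsbl" -> "trkbmsbl" -> "wunepveo" -> "wune" -> "WUNE"
  "lfrdgagibwam" -> "lfrdggbwm" -> "oiugjjezp" -> "oiug" -> "OIUG"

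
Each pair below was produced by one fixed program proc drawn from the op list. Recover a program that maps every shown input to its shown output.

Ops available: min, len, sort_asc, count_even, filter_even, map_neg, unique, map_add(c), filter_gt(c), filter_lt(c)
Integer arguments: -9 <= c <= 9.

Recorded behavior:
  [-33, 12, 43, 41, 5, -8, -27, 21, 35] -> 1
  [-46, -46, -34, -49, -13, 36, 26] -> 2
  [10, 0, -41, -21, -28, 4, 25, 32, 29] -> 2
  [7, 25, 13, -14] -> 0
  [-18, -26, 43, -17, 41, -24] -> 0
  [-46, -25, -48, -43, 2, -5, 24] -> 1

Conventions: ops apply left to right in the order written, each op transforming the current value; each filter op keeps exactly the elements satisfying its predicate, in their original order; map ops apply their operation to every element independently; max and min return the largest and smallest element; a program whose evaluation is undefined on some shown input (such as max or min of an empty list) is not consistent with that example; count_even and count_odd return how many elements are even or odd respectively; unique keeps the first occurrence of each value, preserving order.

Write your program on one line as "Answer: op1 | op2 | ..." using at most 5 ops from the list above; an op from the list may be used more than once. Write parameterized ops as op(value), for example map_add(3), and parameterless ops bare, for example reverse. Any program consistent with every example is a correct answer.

unique | filter_gt(8) | filter_even | len

Check, running the answer program on each example:
  [-33, 12, 43, 41, 5, -8, -27, 21, 35] -> [-33, 12, 43, 41, 5, -8, -27, 21, 35] -> [12, 43, 41, 21, 35] -> [12] -> 1
  [-46, -46, -34, -49, -13, 36, 26] -> [-46, -34, -49, -13, 36, 26] -> [36, 26] -> [36, 26] -> 2
  [10, 0, -41, -21, -28, 4, 25, 32, 29] -> [10, 0, -41, -21, -28, 4, 25, 32, 29] -> [10, 25, 32, 29] -> [10, 32] -> 2
  [7, 25, 13, -14] -> [7, 25, 13, -14] -> [25, 13] -> [] -> 0
  [-18, -26, 43, -17, 41, -24] -> [-18, -26, 43, -17, 41, -24] -> [43, 41] -> [] -> 0
  [-46, -25, -48, -43, 2, -5, 24] -> [-46, -25, -48, -43, 2, -5, 24] -> [24] -> [24] -> 1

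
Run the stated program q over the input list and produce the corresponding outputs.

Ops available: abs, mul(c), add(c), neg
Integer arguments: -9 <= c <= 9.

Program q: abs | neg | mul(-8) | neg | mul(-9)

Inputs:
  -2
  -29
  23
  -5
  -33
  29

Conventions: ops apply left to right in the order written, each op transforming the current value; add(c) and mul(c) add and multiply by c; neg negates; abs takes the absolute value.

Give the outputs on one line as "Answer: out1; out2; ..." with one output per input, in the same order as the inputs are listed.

Execution, op by op:
  -2 -> 2 -> -2 -> 16 -> -16 -> 144
  -29 -> 29 -> -29 -> 232 -> -232 -> 2088
  23 -> 23 -> -23 -> 184 -> -184 -> 1656
  -5 -> 5 -> -5 -> 40 -> -40 -> 360
  -33 -> 33 -> -33 -> 264 -> -264 -> 2376
  29 -> 29 -> -29 -> 232 -> -232 -> 2088

144; 2088; 1656; 360; 2376; 2088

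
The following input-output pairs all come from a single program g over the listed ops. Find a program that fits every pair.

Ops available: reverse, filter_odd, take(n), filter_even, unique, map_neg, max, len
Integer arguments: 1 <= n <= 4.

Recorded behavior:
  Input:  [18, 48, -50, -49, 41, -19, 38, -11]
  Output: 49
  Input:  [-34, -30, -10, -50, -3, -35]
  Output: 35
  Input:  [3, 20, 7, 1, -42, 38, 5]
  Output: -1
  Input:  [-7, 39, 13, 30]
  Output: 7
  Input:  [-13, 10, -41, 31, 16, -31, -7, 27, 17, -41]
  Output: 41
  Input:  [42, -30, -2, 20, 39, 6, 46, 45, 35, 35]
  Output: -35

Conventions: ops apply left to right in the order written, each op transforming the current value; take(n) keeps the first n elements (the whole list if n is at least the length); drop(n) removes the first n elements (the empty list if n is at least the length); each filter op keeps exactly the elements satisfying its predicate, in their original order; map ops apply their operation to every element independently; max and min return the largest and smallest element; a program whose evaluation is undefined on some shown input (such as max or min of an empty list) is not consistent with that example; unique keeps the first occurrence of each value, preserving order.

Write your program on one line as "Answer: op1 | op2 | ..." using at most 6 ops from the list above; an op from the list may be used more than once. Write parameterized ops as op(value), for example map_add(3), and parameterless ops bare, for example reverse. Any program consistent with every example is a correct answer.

map_neg | reverse | filter_odd | unique | max

Check, running the answer program on each example:
  [18, 48, -50, -49, 41, -19, 38, -11] -> [-18, -48, 50, 49, -41, 19, -38, 11] -> [11, -38, 19, -41, 49, 50, -48, -18] -> [11, 19, -41, 49] -> [11, 19, -41, 49] -> 49
  [-34, -30, -10, -50, -3, -35] -> [34, 30, 10, 50, 3, 35] -> [35, 3, 50, 10, 30, 34] -> [35, 3] -> [35, 3] -> 35
  [3, 20, 7, 1, -42, 38, 5] -> [-3, -20, -7, -1, 42, -38, -5] -> [-5, -38, 42, -1, -7, -20, -3] -> [-5, -1, -7, -3] -> [-5, -1, -7, -3] -> -1
  [-7, 39, 13, 30] -> [7, -39, -13, -30] -> [-30, -13, -39, 7] -> [-13, -39, 7] -> [-13, -39, 7] -> 7
  [-13, 10, -41, 31, 16, -31, -7, 27, 17, -41] -> [13, -10, 41, -31, -16, 31, 7, -27, -17, 41] -> [41, -17, -27, 7, 31, -16, -31, 41, -10, 13] -> [41, -17, -27, 7, 31, -31, 41, 13] -> [41, -17, -27, 7, 31, -31, 13] -> 41
  [42, -30, -2, 20, 39, 6, 46, 45, 35, 35] -> [-42, 30, 2, -20, -39, -6, -46, -45, -35, -35] -> [-35, -35, -45, -46, -6, -39, -20, 2, 30, -42] -> [-35, -35, -45, -39] -> [-35, -45, -39] -> -35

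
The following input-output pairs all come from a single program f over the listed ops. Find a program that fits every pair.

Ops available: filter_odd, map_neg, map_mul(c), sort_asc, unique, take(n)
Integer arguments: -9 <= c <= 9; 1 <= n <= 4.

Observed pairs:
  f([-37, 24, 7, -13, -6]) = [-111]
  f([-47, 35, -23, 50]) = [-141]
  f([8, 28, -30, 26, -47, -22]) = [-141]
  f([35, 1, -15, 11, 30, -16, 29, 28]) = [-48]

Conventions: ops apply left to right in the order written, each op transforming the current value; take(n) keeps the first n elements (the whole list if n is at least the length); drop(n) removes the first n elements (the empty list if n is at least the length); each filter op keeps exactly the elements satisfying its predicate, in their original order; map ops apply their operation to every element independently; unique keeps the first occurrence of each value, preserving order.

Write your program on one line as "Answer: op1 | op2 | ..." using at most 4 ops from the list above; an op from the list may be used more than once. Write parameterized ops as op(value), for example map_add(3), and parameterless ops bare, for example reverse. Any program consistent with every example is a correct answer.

sort_asc | take(1) | map_mul(-3) | map_neg

Check, running the answer program on each example:
  [-37, 24, 7, -13, -6] -> [-37, -13, -6, 7, 24] -> [-37] -> [111] -> [-111]
  [-47, 35, -23, 50] -> [-47, -23, 35, 50] -> [-47] -> [141] -> [-141]
  [8, 28, -30, 26, -47, -22] -> [-47, -30, -22, 8, 26, 28] -> [-47] -> [141] -> [-141]
  [35, 1, -15, 11, 30, -16, 29, 28] -> [-16, -15, 1, 11, 28, 29, 30, 35] -> [-16] -> [48] -> [-48]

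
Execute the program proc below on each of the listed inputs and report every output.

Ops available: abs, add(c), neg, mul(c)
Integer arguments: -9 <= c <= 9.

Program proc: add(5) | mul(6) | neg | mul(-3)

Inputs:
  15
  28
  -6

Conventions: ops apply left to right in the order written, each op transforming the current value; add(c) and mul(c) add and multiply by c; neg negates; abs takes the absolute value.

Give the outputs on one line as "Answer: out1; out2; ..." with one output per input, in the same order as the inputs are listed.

360; 594; -18

Execution, op by op:
  15 -> 20 -> 120 -> -120 -> 360
  28 -> 33 -> 198 -> -198 -> 594
  -6 -> -1 -> -6 -> 6 -> -18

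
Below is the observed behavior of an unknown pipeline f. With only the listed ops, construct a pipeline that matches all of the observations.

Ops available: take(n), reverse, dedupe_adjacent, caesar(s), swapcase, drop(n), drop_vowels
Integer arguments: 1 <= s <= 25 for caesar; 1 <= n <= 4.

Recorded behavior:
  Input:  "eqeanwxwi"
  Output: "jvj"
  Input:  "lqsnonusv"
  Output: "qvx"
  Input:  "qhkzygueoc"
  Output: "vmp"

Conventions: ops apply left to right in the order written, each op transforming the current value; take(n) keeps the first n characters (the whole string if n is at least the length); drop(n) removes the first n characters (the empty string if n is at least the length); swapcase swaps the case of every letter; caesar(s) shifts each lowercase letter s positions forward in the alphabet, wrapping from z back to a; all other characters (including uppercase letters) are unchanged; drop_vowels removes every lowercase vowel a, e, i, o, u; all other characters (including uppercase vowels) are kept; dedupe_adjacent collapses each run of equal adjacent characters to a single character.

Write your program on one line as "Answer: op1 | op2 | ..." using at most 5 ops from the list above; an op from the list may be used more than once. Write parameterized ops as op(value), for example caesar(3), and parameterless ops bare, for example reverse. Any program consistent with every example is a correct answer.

caesar(14) | caesar(17) | swapcase | take(3) | swapcase

Check, running the answer program on each example:
  "eqeanwxwi" -> "sesobklkw" -> "jvjfsbcbn" -> "JVJFSBCBN" -> "JVJ" -> "jvj"
  "lqsnonusv" -> "zegbcbigj" -> "qvxstszxa" -> "QVXSTSZXA" -> "QVX" -> "qvx"
  "qhkzygueoc" -> "evynmuiscq" -> "vmpedlzjth" -> "VMPEDLZJTH" -> "VMP" -> "vmp"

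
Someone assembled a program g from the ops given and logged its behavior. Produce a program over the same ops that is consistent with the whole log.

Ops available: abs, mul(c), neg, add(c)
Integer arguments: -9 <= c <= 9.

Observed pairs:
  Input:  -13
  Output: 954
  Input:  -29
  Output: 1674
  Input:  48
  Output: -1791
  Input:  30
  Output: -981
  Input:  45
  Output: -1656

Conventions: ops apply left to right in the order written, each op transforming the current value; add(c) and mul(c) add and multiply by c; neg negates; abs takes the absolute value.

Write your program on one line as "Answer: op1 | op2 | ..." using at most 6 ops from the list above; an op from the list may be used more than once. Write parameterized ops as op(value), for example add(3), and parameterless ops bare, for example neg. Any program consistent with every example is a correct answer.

add(-9) | mul(-9) | add(-7) | mul(5) | add(-1)

Check, running the answer program on each example:
  -13 -> -22 -> 198 -> 191 -> 955 -> 954
  -29 -> -38 -> 342 -> 335 -> 1675 -> 1674
  48 -> 39 -> -351 -> -358 -> -1790 -> -1791
  30 -> 21 -> -189 -> -196 -> -980 -> -981
  45 -> 36 -> -324 -> -331 -> -1655 -> -1656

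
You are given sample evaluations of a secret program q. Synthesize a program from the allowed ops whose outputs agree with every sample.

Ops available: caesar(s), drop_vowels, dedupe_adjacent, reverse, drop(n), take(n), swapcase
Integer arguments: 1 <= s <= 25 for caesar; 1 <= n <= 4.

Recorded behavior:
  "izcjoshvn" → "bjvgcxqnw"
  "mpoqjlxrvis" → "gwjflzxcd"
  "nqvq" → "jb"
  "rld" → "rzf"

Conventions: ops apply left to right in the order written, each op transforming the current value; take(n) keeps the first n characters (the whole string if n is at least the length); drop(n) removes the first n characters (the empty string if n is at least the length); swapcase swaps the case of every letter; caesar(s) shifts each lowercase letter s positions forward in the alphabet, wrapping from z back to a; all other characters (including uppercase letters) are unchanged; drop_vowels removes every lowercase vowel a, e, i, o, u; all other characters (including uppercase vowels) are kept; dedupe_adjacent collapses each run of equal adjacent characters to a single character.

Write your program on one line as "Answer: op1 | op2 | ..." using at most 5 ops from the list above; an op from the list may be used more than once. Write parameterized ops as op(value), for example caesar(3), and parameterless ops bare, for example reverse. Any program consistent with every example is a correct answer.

caesar(24) | caesar(16) | drop_vowels | reverse

Check, running the answer program on each example:
  "izcjoshvn" -> "gxahmqftl" -> "wnqxcgvjb" -> "wnqxcgvjb" -> "bjvgcxqnw"
  "mpoqjlxrvis" -> "knmohjvptgq" -> "adcexzlfjwg" -> "dcxzlfjwg" -> "gwjflzxcd"
  "nqvq" -> "loto" -> "beje" -> "bj" -> "jb"
  "rld" -> "pjb" -> "fzr" -> "fzr" -> "rzf"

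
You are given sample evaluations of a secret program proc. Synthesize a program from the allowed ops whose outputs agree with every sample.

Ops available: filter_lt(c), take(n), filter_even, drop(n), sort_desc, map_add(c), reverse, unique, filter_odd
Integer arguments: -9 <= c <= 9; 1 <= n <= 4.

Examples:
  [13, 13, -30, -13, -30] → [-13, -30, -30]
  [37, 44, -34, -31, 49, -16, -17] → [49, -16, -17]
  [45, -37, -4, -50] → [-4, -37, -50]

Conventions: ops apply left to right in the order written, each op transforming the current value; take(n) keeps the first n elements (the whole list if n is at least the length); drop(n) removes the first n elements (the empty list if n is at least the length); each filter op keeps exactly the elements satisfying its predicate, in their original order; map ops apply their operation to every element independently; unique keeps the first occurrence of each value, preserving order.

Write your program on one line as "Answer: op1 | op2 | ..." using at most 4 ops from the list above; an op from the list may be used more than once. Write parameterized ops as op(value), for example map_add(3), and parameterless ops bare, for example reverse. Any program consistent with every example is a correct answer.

reverse | take(3) | reverse | sort_desc

Check, running the answer program on each example:
  [13, 13, -30, -13, -30] -> [-30, -13, -30, 13, 13] -> [-30, -13, -30] -> [-30, -13, -30] -> [-13, -30, -30]
  [37, 44, -34, -31, 49, -16, -17] -> [-17, -16, 49, -31, -34, 44, 37] -> [-17, -16, 49] -> [49, -16, -17] -> [49, -16, -17]
  [45, -37, -4, -50] -> [-50, -4, -37, 45] -> [-50, -4, -37] -> [-37, -4, -50] -> [-4, -37, -50]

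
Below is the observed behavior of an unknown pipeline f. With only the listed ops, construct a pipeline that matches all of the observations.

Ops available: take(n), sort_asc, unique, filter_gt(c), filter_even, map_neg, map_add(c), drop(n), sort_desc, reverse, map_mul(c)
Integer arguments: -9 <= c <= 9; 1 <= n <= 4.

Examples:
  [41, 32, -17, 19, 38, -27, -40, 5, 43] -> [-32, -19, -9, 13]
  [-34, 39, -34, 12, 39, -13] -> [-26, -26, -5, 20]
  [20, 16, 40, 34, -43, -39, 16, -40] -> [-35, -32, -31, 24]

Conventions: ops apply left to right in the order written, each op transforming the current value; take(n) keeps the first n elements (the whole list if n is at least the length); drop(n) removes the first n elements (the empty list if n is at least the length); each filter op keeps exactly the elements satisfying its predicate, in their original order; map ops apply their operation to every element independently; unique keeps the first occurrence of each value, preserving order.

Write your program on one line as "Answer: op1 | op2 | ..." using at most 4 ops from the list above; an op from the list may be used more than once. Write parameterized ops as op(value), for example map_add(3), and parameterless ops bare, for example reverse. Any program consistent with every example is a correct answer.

reverse | map_add(8) | sort_asc | take(4)

Check, running the answer program on each example:
  [41, 32, -17, 19, 38, -27, -40, 5, 43] -> [43, 5, -40, -27, 38, 19, -17, 32, 41] -> [51, 13, -32, -19, 46, 27, -9, 40, 49] -> [-32, -19, -9, 13, 27, 40, 46, 49, 51] -> [-32, -19, -9, 13]
  [-34, 39, -34, 12, 39, -13] -> [-13, 39, 12, -34, 39, -34] -> [-5, 47, 20, -26, 47, -26] -> [-26, -26, -5, 20, 47, 47] -> [-26, -26, -5, 20]
  [20, 16, 40, 34, -43, -39, 16, -40] -> [-40, 16, -39, -43, 34, 40, 16, 20] -> [-32, 24, -31, -35, 42, 48, 24, 28] -> [-35, -32, -31, 24, 24, 28, 42, 48] -> [-35, -32, -31, 24]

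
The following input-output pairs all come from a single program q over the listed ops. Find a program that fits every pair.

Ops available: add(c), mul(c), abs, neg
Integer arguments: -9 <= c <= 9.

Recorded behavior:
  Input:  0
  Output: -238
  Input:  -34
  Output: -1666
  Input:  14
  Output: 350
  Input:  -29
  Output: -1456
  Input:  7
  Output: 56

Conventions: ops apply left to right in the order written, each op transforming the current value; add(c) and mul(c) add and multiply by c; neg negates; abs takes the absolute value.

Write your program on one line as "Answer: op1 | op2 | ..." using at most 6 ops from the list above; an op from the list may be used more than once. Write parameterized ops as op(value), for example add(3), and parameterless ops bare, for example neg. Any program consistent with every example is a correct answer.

mul(-2) | add(7) | mul(3) | add(6) | add(7) | mul(-7)

Check, running the answer program on each example:
  0 -> 0 -> 7 -> 21 -> 27 -> 34 -> -238
  -34 -> 68 -> 75 -> 225 -> 231 -> 238 -> -1666
  14 -> -28 -> -21 -> -63 -> -57 -> -50 -> 350
  -29 -> 58 -> 65 -> 195 -> 201 -> 208 -> -1456
  7 -> -14 -> -7 -> -21 -> -15 -> -8 -> 56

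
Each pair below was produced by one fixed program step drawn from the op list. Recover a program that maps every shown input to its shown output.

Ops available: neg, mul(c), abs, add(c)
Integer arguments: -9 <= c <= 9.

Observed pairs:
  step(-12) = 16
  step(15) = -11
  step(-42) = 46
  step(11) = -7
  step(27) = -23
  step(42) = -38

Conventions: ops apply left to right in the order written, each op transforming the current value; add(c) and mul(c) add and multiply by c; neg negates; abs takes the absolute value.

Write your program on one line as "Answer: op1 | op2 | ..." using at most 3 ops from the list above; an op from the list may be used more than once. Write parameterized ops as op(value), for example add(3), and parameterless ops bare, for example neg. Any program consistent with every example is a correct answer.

add(2) | add(-6) | neg

Check, running the answer program on each example:
  -12 -> -10 -> -16 -> 16
  15 -> 17 -> 11 -> -11
  -42 -> -40 -> -46 -> 46
  11 -> 13 -> 7 -> -7
  27 -> 29 -> 23 -> -23
  42 -> 44 -> 38 -> -38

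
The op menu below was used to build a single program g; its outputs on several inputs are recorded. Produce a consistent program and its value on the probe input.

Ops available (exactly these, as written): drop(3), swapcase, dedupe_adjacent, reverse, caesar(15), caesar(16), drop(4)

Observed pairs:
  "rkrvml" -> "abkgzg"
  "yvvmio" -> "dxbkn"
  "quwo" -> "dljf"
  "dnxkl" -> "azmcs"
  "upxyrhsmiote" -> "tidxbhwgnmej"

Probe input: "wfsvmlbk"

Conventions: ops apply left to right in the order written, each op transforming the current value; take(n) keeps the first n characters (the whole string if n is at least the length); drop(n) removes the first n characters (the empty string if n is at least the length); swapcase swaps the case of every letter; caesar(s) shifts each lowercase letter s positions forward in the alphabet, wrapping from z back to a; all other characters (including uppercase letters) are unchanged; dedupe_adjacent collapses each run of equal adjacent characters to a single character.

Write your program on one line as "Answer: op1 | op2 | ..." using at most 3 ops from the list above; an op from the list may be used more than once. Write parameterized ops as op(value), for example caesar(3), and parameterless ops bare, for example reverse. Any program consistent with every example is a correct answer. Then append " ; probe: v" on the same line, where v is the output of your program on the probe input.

caesar(15) | reverse | dedupe_adjacent ; probe: "zqabkhul"

Check, running the answer program on each example:
  "rkrvml" -> "gzgkba" -> "abkgzg" -> "abkgzg"
  "yvvmio" -> "nkkbxd" -> "dxbkkn" -> "dxbkn"
  "quwo" -> "fjld" -> "dljf" -> "dljf"
  "dnxkl" -> "scmza" -> "azmcs" -> "azmcs"
  "upxyrhsmiote" -> "jemngwhbxdit" -> "tidxbhwgnmej" -> "tidxbhwgnmej"
  probe: "wfsvmlbk" -> "luhkbaqz" -> "zqabkhul" -> "zqabkhul"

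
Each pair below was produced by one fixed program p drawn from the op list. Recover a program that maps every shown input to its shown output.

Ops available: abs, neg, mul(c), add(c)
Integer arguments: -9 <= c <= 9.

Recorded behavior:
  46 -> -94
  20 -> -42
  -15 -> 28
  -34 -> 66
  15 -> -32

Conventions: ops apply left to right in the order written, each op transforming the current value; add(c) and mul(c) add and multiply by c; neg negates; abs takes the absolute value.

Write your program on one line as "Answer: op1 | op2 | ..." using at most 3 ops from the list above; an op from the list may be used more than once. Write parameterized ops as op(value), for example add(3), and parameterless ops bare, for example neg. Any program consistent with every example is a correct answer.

neg | add(-1) | mul(2)

Check, running the answer program on each example:
  46 -> -46 -> -47 -> -94
  20 -> -20 -> -21 -> -42
  -15 -> 15 -> 14 -> 28
  -34 -> 34 -> 33 -> 66
  15 -> -15 -> -16 -> -32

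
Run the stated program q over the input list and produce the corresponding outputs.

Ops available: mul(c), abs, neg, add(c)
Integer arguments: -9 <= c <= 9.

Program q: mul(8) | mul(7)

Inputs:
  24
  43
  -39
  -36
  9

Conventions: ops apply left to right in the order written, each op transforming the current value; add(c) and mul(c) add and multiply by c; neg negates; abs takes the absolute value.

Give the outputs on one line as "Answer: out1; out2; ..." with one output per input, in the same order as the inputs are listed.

1344; 2408; -2184; -2016; 504

Execution, op by op:
  24 -> 192 -> 1344
  43 -> 344 -> 2408
  -39 -> -312 -> -2184
  -36 -> -288 -> -2016
  9 -> 72 -> 504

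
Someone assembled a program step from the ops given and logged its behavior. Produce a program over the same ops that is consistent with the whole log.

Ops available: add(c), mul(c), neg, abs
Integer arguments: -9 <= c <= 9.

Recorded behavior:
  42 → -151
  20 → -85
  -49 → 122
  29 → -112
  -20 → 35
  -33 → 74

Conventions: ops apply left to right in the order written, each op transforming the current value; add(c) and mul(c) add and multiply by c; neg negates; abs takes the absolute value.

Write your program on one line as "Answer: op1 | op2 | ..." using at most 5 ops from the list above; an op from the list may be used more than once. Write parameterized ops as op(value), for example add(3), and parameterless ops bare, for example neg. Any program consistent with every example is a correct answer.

add(9) | mul(-3) | add(6) | add(-4)

Check, running the answer program on each example:
  42 -> 51 -> -153 -> -147 -> -151
  20 -> 29 -> -87 -> -81 -> -85
  -49 -> -40 -> 120 -> 126 -> 122
  29 -> 38 -> -114 -> -108 -> -112
  -20 -> -11 -> 33 -> 39 -> 35
  -33 -> -24 -> 72 -> 78 -> 74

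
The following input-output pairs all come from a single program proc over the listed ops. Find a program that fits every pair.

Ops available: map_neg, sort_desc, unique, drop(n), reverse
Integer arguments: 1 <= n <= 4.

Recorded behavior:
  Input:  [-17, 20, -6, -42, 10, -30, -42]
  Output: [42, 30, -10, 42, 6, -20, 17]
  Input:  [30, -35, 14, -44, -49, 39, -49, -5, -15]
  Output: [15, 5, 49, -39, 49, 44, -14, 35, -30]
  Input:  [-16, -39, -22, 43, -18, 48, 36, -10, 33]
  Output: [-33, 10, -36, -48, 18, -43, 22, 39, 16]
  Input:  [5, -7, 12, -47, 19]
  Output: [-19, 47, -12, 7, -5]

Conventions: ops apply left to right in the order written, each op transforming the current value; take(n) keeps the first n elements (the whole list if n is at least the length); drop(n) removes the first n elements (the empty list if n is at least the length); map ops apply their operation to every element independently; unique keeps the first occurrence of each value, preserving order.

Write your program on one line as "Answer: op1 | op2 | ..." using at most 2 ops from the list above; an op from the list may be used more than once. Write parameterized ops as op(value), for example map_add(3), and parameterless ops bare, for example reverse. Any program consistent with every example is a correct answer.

reverse | map_neg

Check, running the answer program on each example:
  [-17, 20, -6, -42, 10, -30, -42] -> [-42, -30, 10, -42, -6, 20, -17] -> [42, 30, -10, 42, 6, -20, 17]
  [30, -35, 14, -44, -49, 39, -49, -5, -15] -> [-15, -5, -49, 39, -49, -44, 14, -35, 30] -> [15, 5, 49, -39, 49, 44, -14, 35, -30]
  [-16, -39, -22, 43, -18, 48, 36, -10, 33] -> [33, -10, 36, 48, -18, 43, -22, -39, -16] -> [-33, 10, -36, -48, 18, -43, 22, 39, 16]
  [5, -7, 12, -47, 19] -> [19, -47, 12, -7, 5] -> [-19, 47, -12, 7, -5]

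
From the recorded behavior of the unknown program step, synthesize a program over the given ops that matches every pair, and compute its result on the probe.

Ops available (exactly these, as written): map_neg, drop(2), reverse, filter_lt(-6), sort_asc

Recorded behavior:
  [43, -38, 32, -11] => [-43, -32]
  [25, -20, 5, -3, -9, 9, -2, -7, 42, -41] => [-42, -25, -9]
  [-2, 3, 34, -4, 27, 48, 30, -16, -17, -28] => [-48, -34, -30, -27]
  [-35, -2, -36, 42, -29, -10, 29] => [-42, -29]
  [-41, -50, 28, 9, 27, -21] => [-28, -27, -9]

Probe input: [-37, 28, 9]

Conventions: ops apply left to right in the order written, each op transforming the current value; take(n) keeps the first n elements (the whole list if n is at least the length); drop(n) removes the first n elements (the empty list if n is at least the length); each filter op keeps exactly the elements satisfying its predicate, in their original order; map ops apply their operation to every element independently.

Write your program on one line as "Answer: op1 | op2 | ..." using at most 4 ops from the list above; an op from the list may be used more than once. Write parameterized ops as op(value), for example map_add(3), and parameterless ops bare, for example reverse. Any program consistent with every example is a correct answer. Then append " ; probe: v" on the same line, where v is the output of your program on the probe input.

map_neg | sort_asc | filter_lt(-6) ; probe: [-28, -9]

Check, running the answer program on each example:
  [43, -38, 32, -11] -> [-43, 38, -32, 11] -> [-43, -32, 11, 38] -> [-43, -32]
  [25, -20, 5, -3, -9, 9, -2, -7, 42, -41] -> [-25, 20, -5, 3, 9, -9, 2, 7, -42, 41] -> [-42, -25, -9, -5, 2, 3, 7, 9, 20, 41] -> [-42, -25, -9]
  [-2, 3, 34, -4, 27, 48, 30, -16, -17, -28] -> [2, -3, -34, 4, -27, -48, -30, 16, 17, 28] -> [-48, -34, -30, -27, -3, 2, 4, 16, 17, 28] -> [-48, -34, -30, -27]
  [-35, -2, -36, 42, -29, -10, 29] -> [35, 2, 36, -42, 29, 10, -29] -> [-42, -29, 2, 10, 29, 35, 36] -> [-42, -29]
  [-41, -50, 28, 9, 27, -21] -> [41, 50, -28, -9, -27, 21] -> [-28, -27, -9, 21, 41, 50] -> [-28, -27, -9]
  probe: [-37, 28, 9] -> [37, -28, -9] -> [-28, -9, 37] -> [-28, -9]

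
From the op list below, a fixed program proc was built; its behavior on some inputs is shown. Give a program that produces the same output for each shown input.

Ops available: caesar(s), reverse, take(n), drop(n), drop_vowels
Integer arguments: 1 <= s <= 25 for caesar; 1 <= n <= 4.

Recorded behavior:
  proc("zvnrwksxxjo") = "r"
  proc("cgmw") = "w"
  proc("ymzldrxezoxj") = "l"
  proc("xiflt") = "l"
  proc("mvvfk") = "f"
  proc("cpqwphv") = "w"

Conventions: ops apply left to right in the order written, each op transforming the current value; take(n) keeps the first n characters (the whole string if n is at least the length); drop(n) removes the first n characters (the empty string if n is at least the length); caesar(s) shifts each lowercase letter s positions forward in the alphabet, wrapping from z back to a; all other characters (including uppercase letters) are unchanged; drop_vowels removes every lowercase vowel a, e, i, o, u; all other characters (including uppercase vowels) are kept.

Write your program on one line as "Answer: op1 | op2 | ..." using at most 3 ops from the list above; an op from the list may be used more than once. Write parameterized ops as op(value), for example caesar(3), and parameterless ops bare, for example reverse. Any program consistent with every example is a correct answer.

take(4) | drop(3)

Check, running the answer program on each example:
  "zvnrwksxxjo" -> "zvnr" -> "r"
  "cgmw" -> "cgmw" -> "w"
  "ymzldrxezoxj" -> "ymzl" -> "l"
  "xiflt" -> "xifl" -> "l"
  "mvvfk" -> "mvvf" -> "f"
  "cpqwphv" -> "cpqw" -> "w"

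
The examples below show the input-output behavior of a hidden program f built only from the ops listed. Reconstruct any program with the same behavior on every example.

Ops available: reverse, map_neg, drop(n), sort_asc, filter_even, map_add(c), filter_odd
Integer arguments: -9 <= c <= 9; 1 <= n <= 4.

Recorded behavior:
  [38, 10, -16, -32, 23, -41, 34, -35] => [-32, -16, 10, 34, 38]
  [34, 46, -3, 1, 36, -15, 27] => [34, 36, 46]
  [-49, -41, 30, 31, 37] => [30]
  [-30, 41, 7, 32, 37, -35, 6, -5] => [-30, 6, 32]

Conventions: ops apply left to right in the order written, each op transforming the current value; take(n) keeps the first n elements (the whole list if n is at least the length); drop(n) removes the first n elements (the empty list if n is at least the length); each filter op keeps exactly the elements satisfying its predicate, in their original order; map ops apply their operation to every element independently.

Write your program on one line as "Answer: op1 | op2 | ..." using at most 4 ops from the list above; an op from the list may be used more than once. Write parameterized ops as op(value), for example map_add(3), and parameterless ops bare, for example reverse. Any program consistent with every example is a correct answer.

map_neg | filter_even | map_neg | sort_asc

Check, running the answer program on each example:
  [38, 10, -16, -32, 23, -41, 34, -35] -> [-38, -10, 16, 32, -23, 41, -34, 35] -> [-38, -10, 16, 32, -34] -> [38, 10, -16, -32, 34] -> [-32, -16, 10, 34, 38]
  [34, 46, -3, 1, 36, -15, 27] -> [-34, -46, 3, -1, -36, 15, -27] -> [-34, -46, -36] -> [34, 46, 36] -> [34, 36, 46]
  [-49, -41, 30, 31, 37] -> [49, 41, -30, -31, -37] -> [-30] -> [30] -> [30]
  [-30, 41, 7, 32, 37, -35, 6, -5] -> [30, -41, -7, -32, -37, 35, -6, 5] -> [30, -32, -6] -> [-30, 32, 6] -> [-30, 6, 32]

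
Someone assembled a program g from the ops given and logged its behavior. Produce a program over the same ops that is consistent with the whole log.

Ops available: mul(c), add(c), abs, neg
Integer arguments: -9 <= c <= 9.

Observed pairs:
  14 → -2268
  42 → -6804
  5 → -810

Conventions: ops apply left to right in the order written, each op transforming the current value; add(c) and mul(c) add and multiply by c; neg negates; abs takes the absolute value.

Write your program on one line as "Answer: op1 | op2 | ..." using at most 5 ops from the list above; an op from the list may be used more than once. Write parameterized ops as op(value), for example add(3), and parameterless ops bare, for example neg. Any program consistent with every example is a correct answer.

neg | mul(9) | mul(-6) | mul(-3)

Check, running the answer program on each example:
  14 -> -14 -> -126 -> 756 -> -2268
  42 -> -42 -> -378 -> 2268 -> -6804
  5 -> -5 -> -45 -> 270 -> -810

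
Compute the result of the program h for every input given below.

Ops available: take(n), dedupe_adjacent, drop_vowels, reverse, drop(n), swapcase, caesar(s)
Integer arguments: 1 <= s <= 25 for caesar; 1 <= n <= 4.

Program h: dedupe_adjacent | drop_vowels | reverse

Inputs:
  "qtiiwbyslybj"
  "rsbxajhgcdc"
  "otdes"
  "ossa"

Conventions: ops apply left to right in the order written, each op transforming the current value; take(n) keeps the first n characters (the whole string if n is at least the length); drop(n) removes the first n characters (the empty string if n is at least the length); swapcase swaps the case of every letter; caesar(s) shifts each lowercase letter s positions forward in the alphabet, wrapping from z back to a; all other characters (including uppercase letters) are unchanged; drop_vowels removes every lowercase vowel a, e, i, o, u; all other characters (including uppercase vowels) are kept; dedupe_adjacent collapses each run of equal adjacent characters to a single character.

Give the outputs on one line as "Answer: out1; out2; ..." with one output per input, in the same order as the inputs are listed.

"jbylsybwtq"; "cdcghjxbsr"; "sdt"; "s"

Execution, op by op:
  "qtiiwbyslybj" -> "qtiwbyslybj" -> "qtwbyslybj" -> "jbylsybwtq"
  "rsbxajhgcdc" -> "rsbxajhgcdc" -> "rsbxjhgcdc" -> "cdcghjxbsr"
  "otdes" -> "otdes" -> "tds" -> "sdt"
  "ossa" -> "osa" -> "s" -> "s"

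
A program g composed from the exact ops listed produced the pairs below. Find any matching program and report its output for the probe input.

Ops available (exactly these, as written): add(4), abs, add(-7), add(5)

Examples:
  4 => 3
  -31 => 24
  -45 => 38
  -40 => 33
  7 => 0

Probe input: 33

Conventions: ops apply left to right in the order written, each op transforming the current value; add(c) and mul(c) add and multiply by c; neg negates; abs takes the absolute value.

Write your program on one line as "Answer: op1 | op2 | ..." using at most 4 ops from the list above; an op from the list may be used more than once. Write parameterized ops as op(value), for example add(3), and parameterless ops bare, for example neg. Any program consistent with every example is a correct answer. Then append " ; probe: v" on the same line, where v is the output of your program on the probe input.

abs | add(-7) | abs ; probe: 26

Check, running the answer program on each example:
  4 -> 4 -> -3 -> 3
  -31 -> 31 -> 24 -> 24
  -45 -> 45 -> 38 -> 38
  -40 -> 40 -> 33 -> 33
  7 -> 7 -> 0 -> 0
  probe: 33 -> 33 -> 26 -> 26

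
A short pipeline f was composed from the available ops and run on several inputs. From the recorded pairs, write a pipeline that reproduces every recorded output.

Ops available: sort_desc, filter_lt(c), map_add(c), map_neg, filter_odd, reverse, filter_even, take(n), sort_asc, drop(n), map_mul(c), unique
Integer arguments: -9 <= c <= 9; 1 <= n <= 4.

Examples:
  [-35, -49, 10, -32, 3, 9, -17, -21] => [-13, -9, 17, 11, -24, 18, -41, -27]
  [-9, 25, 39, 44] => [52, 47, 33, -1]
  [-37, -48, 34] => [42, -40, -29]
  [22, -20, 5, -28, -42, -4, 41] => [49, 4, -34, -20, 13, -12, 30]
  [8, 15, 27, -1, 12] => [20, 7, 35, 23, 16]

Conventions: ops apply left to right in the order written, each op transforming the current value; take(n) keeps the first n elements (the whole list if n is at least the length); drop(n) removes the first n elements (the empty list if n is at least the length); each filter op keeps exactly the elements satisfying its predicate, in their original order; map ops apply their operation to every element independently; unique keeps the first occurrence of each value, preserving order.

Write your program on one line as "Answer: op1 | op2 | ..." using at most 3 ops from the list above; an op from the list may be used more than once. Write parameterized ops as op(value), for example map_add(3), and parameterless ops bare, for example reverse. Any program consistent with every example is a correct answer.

map_add(8) | reverse

Check, running the answer program on each example:
  [-35, -49, 10, -32, 3, 9, -17, -21] -> [-27, -41, 18, -24, 11, 17, -9, -13] -> [-13, -9, 17, 11, -24, 18, -41, -27]
  [-9, 25, 39, 44] -> [-1, 33, 47, 52] -> [52, 47, 33, -1]
  [-37, -48, 34] -> [-29, -40, 42] -> [42, -40, -29]
  [22, -20, 5, -28, -42, -4, 41] -> [30, -12, 13, -20, -34, 4, 49] -> [49, 4, -34, -20, 13, -12, 30]
  [8, 15, 27, -1, 12] -> [16, 23, 35, 7, 20] -> [20, 7, 35, 23, 16]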